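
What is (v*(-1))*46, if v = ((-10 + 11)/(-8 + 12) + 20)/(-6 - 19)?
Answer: 1863/50 ≈ 37.260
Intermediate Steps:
v = -81/100 (v = (1/4 + 20)/(-25) = (1*(1/4) + 20)*(-1/25) = (1/4 + 20)*(-1/25) = (81/4)*(-1/25) = -81/100 ≈ -0.81000)
(v*(-1))*46 = -81/100*(-1)*46 = (81/100)*46 = 1863/50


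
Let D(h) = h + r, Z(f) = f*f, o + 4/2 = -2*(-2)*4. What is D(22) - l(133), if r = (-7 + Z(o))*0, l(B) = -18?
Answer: 40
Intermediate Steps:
o = 14 (o = -2 - 2*(-2)*4 = -2 + 4*4 = -2 + 16 = 14)
Z(f) = f**2
r = 0 (r = (-7 + 14**2)*0 = (-7 + 196)*0 = 189*0 = 0)
D(h) = h (D(h) = h + 0 = h)
D(22) - l(133) = 22 - 1*(-18) = 22 + 18 = 40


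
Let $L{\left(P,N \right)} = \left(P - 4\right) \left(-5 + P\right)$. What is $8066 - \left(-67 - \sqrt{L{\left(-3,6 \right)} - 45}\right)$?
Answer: $8133 + \sqrt{11} \approx 8136.3$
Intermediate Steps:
$L{\left(P,N \right)} = \left(-5 + P\right) \left(-4 + P\right)$ ($L{\left(P,N \right)} = \left(-4 + P\right) \left(-5 + P\right) = \left(-5 + P\right) \left(-4 + P\right)$)
$8066 - \left(-67 - \sqrt{L{\left(-3,6 \right)} - 45}\right) = 8066 - \left(-67 - \sqrt{\left(20 + \left(-3\right)^{2} - -27\right) - 45}\right) = 8066 - \left(-67 - \sqrt{\left(20 + 9 + 27\right) - 45}\right) = 8066 - \left(-67 - \sqrt{56 - 45}\right) = 8066 - \left(-67 - \sqrt{11}\right) = 8066 + \left(67 + \sqrt{11}\right) = 8133 + \sqrt{11}$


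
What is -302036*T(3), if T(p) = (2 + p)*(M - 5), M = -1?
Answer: 9061080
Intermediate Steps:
T(p) = -12 - 6*p (T(p) = (2 + p)*(-1 - 5) = (2 + p)*(-6) = -12 - 6*p)
-302036*T(3) = -302036*(-12 - 6*3) = -302036*(-12 - 18) = -302036*(-30) = 9061080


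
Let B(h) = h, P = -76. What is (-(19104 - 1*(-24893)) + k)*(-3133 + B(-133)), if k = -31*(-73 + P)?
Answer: 128608548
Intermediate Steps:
k = 4619 (k = -31*(-73 - 76) = -31*(-149) = 4619)
(-(19104 - 1*(-24893)) + k)*(-3133 + B(-133)) = (-(19104 - 1*(-24893)) + 4619)*(-3133 - 133) = (-(19104 + 24893) + 4619)*(-3266) = (-1*43997 + 4619)*(-3266) = (-43997 + 4619)*(-3266) = -39378*(-3266) = 128608548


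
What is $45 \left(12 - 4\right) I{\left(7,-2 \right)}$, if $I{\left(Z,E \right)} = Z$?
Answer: $2520$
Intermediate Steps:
$45 \left(12 - 4\right) I{\left(7,-2 \right)} = 45 \left(12 - 4\right) 7 = 45 \cdot 8 \cdot 7 = 360 \cdot 7 = 2520$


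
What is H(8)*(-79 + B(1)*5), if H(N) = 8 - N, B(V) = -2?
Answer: 0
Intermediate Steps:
H(8)*(-79 + B(1)*5) = (8 - 1*8)*(-79 - 2*5) = (8 - 8)*(-79 - 10) = 0*(-89) = 0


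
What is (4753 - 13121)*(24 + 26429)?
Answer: -221358704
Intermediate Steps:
(4753 - 13121)*(24 + 26429) = -8368*26453 = -221358704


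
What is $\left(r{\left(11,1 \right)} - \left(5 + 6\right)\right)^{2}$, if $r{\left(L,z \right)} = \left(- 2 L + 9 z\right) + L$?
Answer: $169$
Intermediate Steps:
$r{\left(L,z \right)} = - L + 9 z$
$\left(r{\left(11,1 \right)} - \left(5 + 6\right)\right)^{2} = \left(\left(\left(-1\right) 11 + 9 \cdot 1\right) - \left(5 + 6\right)\right)^{2} = \left(\left(-11 + 9\right) - 11\right)^{2} = \left(-2 - 11\right)^{2} = \left(-13\right)^{2} = 169$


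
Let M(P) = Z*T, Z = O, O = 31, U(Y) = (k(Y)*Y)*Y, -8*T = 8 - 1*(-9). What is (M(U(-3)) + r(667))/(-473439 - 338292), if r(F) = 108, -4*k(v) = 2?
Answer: -337/6493848 ≈ -5.1895e-5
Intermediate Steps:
T = -17/8 (T = -(8 - 1*(-9))/8 = -(8 + 9)/8 = -1/8*17 = -17/8 ≈ -2.1250)
k(v) = -1/2 (k(v) = -1/4*2 = -1/2)
U(Y) = -Y**2/2 (U(Y) = (-Y/2)*Y = -Y**2/2)
Z = 31
M(P) = -527/8 (M(P) = 31*(-17/8) = -527/8)
(M(U(-3)) + r(667))/(-473439 - 338292) = (-527/8 + 108)/(-473439 - 338292) = (337/8)/(-811731) = (337/8)*(-1/811731) = -337/6493848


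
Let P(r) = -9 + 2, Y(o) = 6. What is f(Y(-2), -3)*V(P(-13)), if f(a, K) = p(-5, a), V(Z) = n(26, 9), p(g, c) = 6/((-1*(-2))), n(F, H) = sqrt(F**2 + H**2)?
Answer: 3*sqrt(757) ≈ 82.541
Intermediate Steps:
P(r) = -7
p(g, c) = 3 (p(g, c) = 6/2 = 6*(1/2) = 3)
V(Z) = sqrt(757) (V(Z) = sqrt(26**2 + 9**2) = sqrt(676 + 81) = sqrt(757))
f(a, K) = 3
f(Y(-2), -3)*V(P(-13)) = 3*sqrt(757)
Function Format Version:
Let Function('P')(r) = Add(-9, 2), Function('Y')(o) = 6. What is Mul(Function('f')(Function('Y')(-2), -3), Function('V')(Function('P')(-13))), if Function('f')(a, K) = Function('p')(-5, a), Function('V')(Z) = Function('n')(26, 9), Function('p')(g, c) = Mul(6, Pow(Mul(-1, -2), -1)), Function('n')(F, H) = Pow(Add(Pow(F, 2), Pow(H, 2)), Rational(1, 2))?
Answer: Mul(3, Pow(757, Rational(1, 2))) ≈ 82.541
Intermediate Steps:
Function('P')(r) = -7
Function('p')(g, c) = 3 (Function('p')(g, c) = Mul(6, Pow(2, -1)) = Mul(6, Rational(1, 2)) = 3)
Function('V')(Z) = Pow(757, Rational(1, 2)) (Function('V')(Z) = Pow(Add(Pow(26, 2), Pow(9, 2)), Rational(1, 2)) = Pow(Add(676, 81), Rational(1, 2)) = Pow(757, Rational(1, 2)))
Function('f')(a, K) = 3
Mul(Function('f')(Function('Y')(-2), -3), Function('V')(Function('P')(-13))) = Mul(3, Pow(757, Rational(1, 2)))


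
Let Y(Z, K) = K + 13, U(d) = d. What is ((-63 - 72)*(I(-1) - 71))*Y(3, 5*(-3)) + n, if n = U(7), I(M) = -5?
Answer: -20513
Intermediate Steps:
n = 7
Y(Z, K) = 13 + K
((-63 - 72)*(I(-1) - 71))*Y(3, 5*(-3)) + n = ((-63 - 72)*(-5 - 71))*(13 + 5*(-3)) + 7 = (-135*(-76))*(13 - 15) + 7 = 10260*(-2) + 7 = -20520 + 7 = -20513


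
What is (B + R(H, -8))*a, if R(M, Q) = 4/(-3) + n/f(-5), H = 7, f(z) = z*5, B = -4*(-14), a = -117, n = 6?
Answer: -159198/25 ≈ -6367.9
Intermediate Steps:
B = 56
f(z) = 5*z
R(M, Q) = -118/75 (R(M, Q) = 4/(-3) + 6/((5*(-5))) = 4*(-⅓) + 6/(-25) = -4/3 + 6*(-1/25) = -4/3 - 6/25 = -118/75)
(B + R(H, -8))*a = (56 - 118/75)*(-117) = (4082/75)*(-117) = -159198/25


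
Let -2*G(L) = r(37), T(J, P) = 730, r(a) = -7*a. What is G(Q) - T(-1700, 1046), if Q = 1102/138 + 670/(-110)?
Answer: -1201/2 ≈ -600.50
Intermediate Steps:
Q = 1438/759 (Q = 1102*(1/138) + 670*(-1/110) = 551/69 - 67/11 = 1438/759 ≈ 1.8946)
G(L) = 259/2 (G(L) = -(-7)*37/2 = -½*(-259) = 259/2)
G(Q) - T(-1700, 1046) = 259/2 - 1*730 = 259/2 - 730 = -1201/2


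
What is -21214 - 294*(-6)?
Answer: -19450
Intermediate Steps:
-21214 - 294*(-6) = -21214 + 1764 = -19450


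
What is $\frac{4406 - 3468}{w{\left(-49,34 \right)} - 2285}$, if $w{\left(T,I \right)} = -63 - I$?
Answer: $- \frac{469}{1191} \approx -0.39379$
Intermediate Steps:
$\frac{4406 - 3468}{w{\left(-49,34 \right)} - 2285} = \frac{4406 - 3468}{\left(-63 - 34\right) - 2285} = \frac{938}{\left(-63 - 34\right) - 2285} = \frac{938}{-97 - 2285} = \frac{938}{-2382} = 938 \left(- \frac{1}{2382}\right) = - \frac{469}{1191}$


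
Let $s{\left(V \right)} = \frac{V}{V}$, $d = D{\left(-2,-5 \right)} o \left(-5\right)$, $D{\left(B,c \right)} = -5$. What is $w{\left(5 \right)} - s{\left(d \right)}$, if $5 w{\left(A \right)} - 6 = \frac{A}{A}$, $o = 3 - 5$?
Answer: $\frac{2}{5} \approx 0.4$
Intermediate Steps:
$o = -2$
$w{\left(A \right)} = \frac{7}{5}$ ($w{\left(A \right)} = \frac{6}{5} + \frac{A \frac{1}{A}}{5} = \frac{6}{5} + \frac{1}{5} \cdot 1 = \frac{6}{5} + \frac{1}{5} = \frac{7}{5}$)
$d = -50$ ($d = \left(-5\right) \left(-2\right) \left(-5\right) = 10 \left(-5\right) = -50$)
$s{\left(V \right)} = 1$
$w{\left(5 \right)} - s{\left(d \right)} = \frac{7}{5} - 1 = \frac{2}{5}$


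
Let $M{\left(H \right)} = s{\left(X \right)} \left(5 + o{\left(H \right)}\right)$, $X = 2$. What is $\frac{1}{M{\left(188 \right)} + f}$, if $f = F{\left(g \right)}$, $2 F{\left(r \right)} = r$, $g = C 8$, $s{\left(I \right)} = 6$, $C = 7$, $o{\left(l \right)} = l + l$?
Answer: $\frac{1}{2314} \approx 0.00043215$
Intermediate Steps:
$o{\left(l \right)} = 2 l$
$M{\left(H \right)} = 30 + 12 H$ ($M{\left(H \right)} = 6 \left(5 + 2 H\right) = 30 + 12 H$)
$g = 56$ ($g = 7 \cdot 8 = 56$)
$F{\left(r \right)} = \frac{r}{2}$
$f = 28$ ($f = \frac{1}{2} \cdot 56 = 28$)
$\frac{1}{M{\left(188 \right)} + f} = \frac{1}{\left(30 + 12 \cdot 188\right) + 28} = \frac{1}{\left(30 + 2256\right) + 28} = \frac{1}{2286 + 28} = \frac{1}{2314}$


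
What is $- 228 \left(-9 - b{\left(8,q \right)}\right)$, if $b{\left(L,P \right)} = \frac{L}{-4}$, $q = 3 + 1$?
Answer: $1596$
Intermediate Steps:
$q = 4$
$b{\left(L,P \right)} = - \frac{L}{4}$ ($b{\left(L,P \right)} = L \left(- \frac{1}{4}\right) = - \frac{L}{4}$)
$- 228 \left(-9 - b{\left(8,q \right)}\right) = - 228 \left(-9 - \left(- \frac{1}{4}\right) 8\right) = - 228 \left(-9 - -2\right) = - 228 \left(-9 + 2\right) = \left(-228\right) \left(-7\right) = 1596$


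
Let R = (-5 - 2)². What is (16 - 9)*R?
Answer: 343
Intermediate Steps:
R = 49 (R = (-7)² = 49)
(16 - 9)*R = (16 - 9)*49 = 7*49 = 343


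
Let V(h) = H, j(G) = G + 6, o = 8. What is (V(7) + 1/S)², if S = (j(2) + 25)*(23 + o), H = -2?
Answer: 4182025/1046529 ≈ 3.9961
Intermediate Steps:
j(G) = 6 + G
V(h) = -2
S = 1023 (S = ((6 + 2) + 25)*(23 + 8) = (8 + 25)*31 = 33*31 = 1023)
(V(7) + 1/S)² = (-2 + 1/1023)² = (-2045/1023)² = 4182025/1046529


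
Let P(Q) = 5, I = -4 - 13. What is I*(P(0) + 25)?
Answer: -510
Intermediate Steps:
I = -17
I*(P(0) + 25) = -17*(5 + 25) = -17*30 = -510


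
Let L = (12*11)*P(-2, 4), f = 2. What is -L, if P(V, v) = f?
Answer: -264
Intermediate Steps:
P(V, v) = 2
L = 264 (L = (12*11)*2 = 132*2 = 264)
-L = -1*264 = -264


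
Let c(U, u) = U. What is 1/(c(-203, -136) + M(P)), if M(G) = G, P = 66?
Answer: -1/137 ≈ -0.0072993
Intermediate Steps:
1/(c(-203, -136) + M(P)) = 1/(-203 + 66) = 1/(-137) = -1/137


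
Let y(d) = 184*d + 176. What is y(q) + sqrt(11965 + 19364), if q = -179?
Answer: -32583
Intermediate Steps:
y(d) = 176 + 184*d
y(q) + sqrt(11965 + 19364) = (176 + 184*(-179)) + sqrt(11965 + 19364) = (176 - 32936) + sqrt(31329) = -32760 + 177 = -32583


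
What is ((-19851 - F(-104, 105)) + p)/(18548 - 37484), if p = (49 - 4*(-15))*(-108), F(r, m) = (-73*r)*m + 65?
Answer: 103606/2367 ≈ 43.771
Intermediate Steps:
F(r, m) = 65 - 73*m*r (F(r, m) = -73*m*r + 65 = 65 - 73*m*r)
p = -11772 (p = (49 + 60)*(-108) = 109*(-108) = -11772)
((-19851 - F(-104, 105)) + p)/(18548 - 37484) = ((-19851 - (65 - 73*105*(-104))) - 11772)/(18548 - 37484) = ((-19851 - (65 + 797160)) - 11772)/(-18936) = ((-19851 - 1*797225) - 11772)*(-1/18936) = ((-19851 - 797225) - 11772)*(-1/18936) = (-817076 - 11772)*(-1/18936) = -828848*(-1/18936) = 103606/2367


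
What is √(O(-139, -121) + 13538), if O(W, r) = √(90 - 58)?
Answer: √(13538 + 4*√2) ≈ 116.38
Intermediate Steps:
O(W, r) = 4*√2 (O(W, r) = √32 = 4*√2)
√(O(-139, -121) + 13538) = √(4*√2 + 13538) = √(13538 + 4*√2)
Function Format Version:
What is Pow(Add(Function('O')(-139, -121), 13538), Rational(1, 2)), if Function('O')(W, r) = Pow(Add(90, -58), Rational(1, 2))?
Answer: Pow(Add(13538, Mul(4, Pow(2, Rational(1, 2)))), Rational(1, 2)) ≈ 116.38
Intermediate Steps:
Function('O')(W, r) = Mul(4, Pow(2, Rational(1, 2))) (Function('O')(W, r) = Pow(32, Rational(1, 2)) = Mul(4, Pow(2, Rational(1, 2))))
Pow(Add(Function('O')(-139, -121), 13538), Rational(1, 2)) = Pow(Add(Mul(4, Pow(2, Rational(1, 2))), 13538), Rational(1, 2)) = Pow(Add(13538, Mul(4, Pow(2, Rational(1, 2)))), Rational(1, 2))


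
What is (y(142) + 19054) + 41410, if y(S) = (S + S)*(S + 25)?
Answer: 107892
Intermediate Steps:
y(S) = 2*S*(25 + S) (y(S) = (2*S)*(25 + S) = 2*S*(25 + S))
(y(142) + 19054) + 41410 = (2*142*(25 + 142) + 19054) + 41410 = (2*142*167 + 19054) + 41410 = (47428 + 19054) + 41410 = 66482 + 41410 = 107892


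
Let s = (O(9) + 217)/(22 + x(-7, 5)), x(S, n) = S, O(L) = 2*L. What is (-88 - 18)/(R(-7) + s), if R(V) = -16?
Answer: 318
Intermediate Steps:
s = 47/3 (s = (2*9 + 217)/(22 - 7) = (18 + 217)/15 = 235*(1/15) = 47/3 ≈ 15.667)
(-88 - 18)/(R(-7) + s) = (-88 - 18)/(-16 + 47/3) = -106/(-1/3) = -106*(-3) = 318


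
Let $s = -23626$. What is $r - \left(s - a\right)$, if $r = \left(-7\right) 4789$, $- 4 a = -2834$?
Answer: $- \frac{18377}{2} \approx -9188.5$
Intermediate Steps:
$a = \frac{1417}{2}$ ($a = \left(- \frac{1}{4}\right) \left(-2834\right) = \frac{1417}{2} \approx 708.5$)
$r = -33523$
$r - \left(s - a\right) = -33523 - \left(-23626 - \frac{1417}{2}\right) = -33523 - - \frac{48669}{2} = -33523 + \frac{48669}{2} = - \frac{18377}{2}$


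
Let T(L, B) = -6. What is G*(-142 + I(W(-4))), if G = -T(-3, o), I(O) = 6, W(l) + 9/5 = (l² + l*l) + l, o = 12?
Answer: -816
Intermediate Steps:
W(l) = -9/5 + l + 2*l² (W(l) = -9/5 + ((l² + l*l) + l) = -9/5 + ((l² + l²) + l) = -9/5 + (2*l² + l) = -9/5 + (l + 2*l²) = -9/5 + l + 2*l²)
G = 6 (G = -1*(-6) = 6)
G*(-142 + I(W(-4))) = 6*(-142 + 6) = 6*(-136) = -816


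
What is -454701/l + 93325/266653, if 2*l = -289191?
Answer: 89827840527/25704549241 ≈ 3.4946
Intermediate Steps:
l = -289191/2 (l = (½)*(-289191) = -289191/2 ≈ -1.4460e+5)
-454701/l + 93325/266653 = -454701/(-289191/2) + 93325/266653 = -454701*(-2/289191) + 93325*(1/266653) = 303134/96397 + 93325/266653 = 89827840527/25704549241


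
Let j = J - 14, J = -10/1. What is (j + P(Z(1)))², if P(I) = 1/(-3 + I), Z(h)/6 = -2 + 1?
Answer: 47089/81 ≈ 581.35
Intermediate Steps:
Z(h) = -6 (Z(h) = 6*(-2 + 1) = 6*(-1) = -6)
J = -10 (J = -10*1 = -10)
j = -24 (j = -10 - 14 = -24)
(j + P(Z(1)))² = (-24 + 1/(-3 - 6))² = (-24 + 1/(-9))² = (-24 - ⅑)² = (-217/9)² = 47089/81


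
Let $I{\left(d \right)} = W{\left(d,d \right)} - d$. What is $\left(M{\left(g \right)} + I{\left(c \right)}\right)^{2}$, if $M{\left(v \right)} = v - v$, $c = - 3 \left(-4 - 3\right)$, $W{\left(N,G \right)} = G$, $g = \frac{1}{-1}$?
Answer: $0$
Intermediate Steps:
$g = -1$
$c = 21$ ($c = \left(-3\right) \left(-7\right) = 21$)
$I{\left(d \right)} = 0$ ($I{\left(d \right)} = d - d = 0$)
$M{\left(v \right)} = 0$
$\left(M{\left(g \right)} + I{\left(c \right)}\right)^{2} = \left(0 + 0\right)^{2} = 0^{2} = 0$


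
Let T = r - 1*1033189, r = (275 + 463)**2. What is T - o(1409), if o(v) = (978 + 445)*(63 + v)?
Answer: -2583201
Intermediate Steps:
r = 544644 (r = 738**2 = 544644)
o(v) = 89649 + 1423*v (o(v) = 1423*(63 + v) = 89649 + 1423*v)
T = -488545 (T = 544644 - 1*1033189 = 544644 - 1033189 = -488545)
T - o(1409) = -488545 - (89649 + 1423*1409) = -488545 - (89649 + 2005007) = -488545 - 1*2094656 = -488545 - 2094656 = -2583201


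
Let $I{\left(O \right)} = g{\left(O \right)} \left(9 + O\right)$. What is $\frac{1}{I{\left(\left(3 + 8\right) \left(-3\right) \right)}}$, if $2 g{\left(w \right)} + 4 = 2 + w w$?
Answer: $- \frac{1}{13044} \approx -7.6664 \cdot 10^{-5}$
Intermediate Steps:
$g{\left(w \right)} = -1 + \frac{w^{2}}{2}$ ($g{\left(w \right)} = -2 + \frac{2 + w w}{2} = -2 + \frac{2 + w^{2}}{2} = -2 + \left(1 + \frac{w^{2}}{2}\right) = -1 + \frac{w^{2}}{2}$)
$I{\left(O \right)} = \left(-1 + \frac{O^{2}}{2}\right) \left(9 + O\right)$
$\frac{1}{I{\left(\left(3 + 8\right) \left(-3\right) \right)}} = \frac{1}{\frac{1}{2} \left(-2 + \left(\left(3 + 8\right) \left(-3\right)\right)^{2}\right) \left(9 + \left(3 + 8\right) \left(-3\right)\right)} = \frac{1}{\frac{1}{2} \left(-2 + \left(11 \left(-3\right)\right)^{2}\right) \left(9 + 11 \left(-3\right)\right)} = \frac{1}{\frac{1}{2} \left(-2 + \left(-33\right)^{2}\right) \left(9 - 33\right)} = \frac{1}{\frac{1}{2} \left(-2 + 1089\right) \left(-24\right)} = \frac{1}{\frac{1}{2} \cdot 1087 \left(-24\right)} = \frac{1}{-13044} = - \frac{1}{13044}$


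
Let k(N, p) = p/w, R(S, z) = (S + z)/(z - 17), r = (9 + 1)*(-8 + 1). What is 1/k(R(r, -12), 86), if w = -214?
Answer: -107/43 ≈ -2.4884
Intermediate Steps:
r = -70 (r = 10*(-7) = -70)
R(S, z) = (S + z)/(-17 + z)
k(N, p) = -p/214 (k(N, p) = p/(-214) = p*(-1/214) = -p/214)
1/k(R(r, -12), 86) = 1/(-1/214*86) = 1/(-43/107) = -107/43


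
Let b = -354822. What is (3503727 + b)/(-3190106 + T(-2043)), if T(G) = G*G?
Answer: 3148905/983743 ≈ 3.2009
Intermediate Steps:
T(G) = G**2
(3503727 + b)/(-3190106 + T(-2043)) = (3503727 - 354822)/(-3190106 + (-2043)**2) = 3148905/(-3190106 + 4173849) = 3148905/983743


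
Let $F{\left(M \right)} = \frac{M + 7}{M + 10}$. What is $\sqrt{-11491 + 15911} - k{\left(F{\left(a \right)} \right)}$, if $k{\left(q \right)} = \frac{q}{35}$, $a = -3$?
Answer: $- \frac{4}{245} + 2 \sqrt{1105} \approx 66.467$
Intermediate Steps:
$F{\left(M \right)} = \frac{7 + M}{10 + M}$
$k{\left(q \right)} = \frac{q}{35}$ ($k{\left(q \right)} = q \frac{1}{35} = \frac{q}{35}$)
$\sqrt{-11491 + 15911} - k{\left(F{\left(a \right)} \right)} = \sqrt{-11491 + 15911} - \frac{\frac{1}{10 - 3} \left(7 - 3\right)}{35} = \sqrt{4420} - \frac{\frac{1}{7} \cdot 4}{35} = 2 \sqrt{1105} - \frac{\frac{1}{7} \cdot 4}{35} = 2 \sqrt{1105} - \frac{1}{35} \cdot \frac{4}{7} = 2 \sqrt{1105} - \frac{4}{245} = - \frac{4}{245} + 2 \sqrt{1105}$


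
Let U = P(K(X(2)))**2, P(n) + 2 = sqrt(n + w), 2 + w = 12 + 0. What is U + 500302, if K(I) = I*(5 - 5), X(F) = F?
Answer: 500316 - 4*sqrt(10) ≈ 5.0030e+5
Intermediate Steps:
w = 10 (w = -2 + (12 + 0) = -2 + 12 = 10)
K(I) = 0 (K(I) = I*0 = 0)
P(n) = -2 + sqrt(10 + n) (P(n) = -2 + sqrt(n + 10) = -2 + sqrt(10 + n))
U = (-2 + sqrt(10))**2 (U = (-2 + sqrt(10 + 0))**2 = (-2 + sqrt(10))**2 ≈ 1.3509)
U + 500302 = (2 - sqrt(10))**2 + 500302 = 500302 + (2 - sqrt(10))**2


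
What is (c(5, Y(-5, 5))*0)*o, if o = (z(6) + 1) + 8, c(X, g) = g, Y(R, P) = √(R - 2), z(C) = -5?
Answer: 0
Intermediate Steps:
Y(R, P) = √(-2 + R)
o = 4 (o = (-5 + 1) + 8 = -4 + 8 = 4)
(c(5, Y(-5, 5))*0)*o = (√(-2 - 5)*0)*4 = (√(-7)*0)*4 = ((I*√7)*0)*4 = 0*4 = 0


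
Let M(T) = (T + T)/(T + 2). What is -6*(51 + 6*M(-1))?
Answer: -234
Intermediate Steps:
M(T) = 2*T/(2 + T) (M(T) = (2*T)/(2 + T) = 2*T/(2 + T))
-6*(51 + 6*M(-1)) = -6*(51 + 6*(2*(-1)/(2 - 1))) = -6*(51 + 6*(2*(-1)/1)) = -6*(51 + 6*(2*(-1)*1)) = -6*(51 + 6*(-2)) = -6*(51 - 12) = -6*39 = -234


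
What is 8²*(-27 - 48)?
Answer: -4800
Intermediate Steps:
8²*(-27 - 48) = 64*(-75) = -4800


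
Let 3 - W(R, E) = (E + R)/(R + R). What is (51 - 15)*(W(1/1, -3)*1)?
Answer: 144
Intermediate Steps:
W(R, E) = 3 - (E + R)/(2*R) (W(R, E) = 3 - (E + R)/(R + R) = 3 - (E + R)/(2*R))
(51 - 15)*(W(1/1, -3)*1) = (51 - 15)*(((-1*(-3) + 5*(1/1))/(2*((1/1))))*1) = 36*(((3 + 5*(1*1))/(2*((1*1))))*1) = 36*(((1/2)*(3 + 5*1)/1)*1) = 36*(((1/2)*1*(3 + 5))*1) = 36*(((1/2)*1*8)*1) = 36*(4*1) = 36*4 = 144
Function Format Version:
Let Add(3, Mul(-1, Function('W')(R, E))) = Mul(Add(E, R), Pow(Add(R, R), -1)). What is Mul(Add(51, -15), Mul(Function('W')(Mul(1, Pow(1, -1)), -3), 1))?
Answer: 144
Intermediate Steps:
Function('W')(R, E) = Add(3, Mul(Rational(-1, 2), Pow(R, -1), Add(E, R))) (Function('W')(R, E) = Add(3, Mul(-1, Mul(Add(E, R), Pow(Add(R, R), -1)))) = Add(3, Mul(-1, Mul(Add(E, R), Pow(Mul(2, R), -1)))) = Add(3, Mul(-1, Mul(Add(E, R), Mul(Rational(1, 2), Pow(R, -1))))) = Add(3, Mul(-1, Mul(Rational(1, 2), Pow(R, -1), Add(E, R)))) = Add(3, Mul(Rational(-1, 2), Pow(R, -1), Add(E, R))))
Mul(Add(51, -15), Mul(Function('W')(Mul(1, Pow(1, -1)), -3), 1)) = Mul(Add(51, -15), Mul(Mul(Rational(1, 2), Pow(Mul(1, Pow(1, -1)), -1), Add(Mul(-1, -3), Mul(5, Mul(1, Pow(1, -1))))), 1)) = Mul(36, Mul(Mul(Rational(1, 2), Pow(Mul(1, 1), -1), Add(3, Mul(5, Mul(1, 1)))), 1)) = Mul(36, Mul(Mul(Rational(1, 2), Pow(1, -1), Add(3, Mul(5, 1))), 1)) = Mul(36, Mul(Mul(Rational(1, 2), 1, Add(3, 5)), 1)) = Mul(36, Mul(Mul(Rational(1, 2), 1, 8), 1)) = Mul(36, Mul(4, 1)) = Mul(36, 4) = 144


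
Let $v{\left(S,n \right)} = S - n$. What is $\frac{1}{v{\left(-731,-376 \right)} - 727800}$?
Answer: $- \frac{1}{728155} \approx -1.3733 \cdot 10^{-6}$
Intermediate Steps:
$\frac{1}{v{\left(-731,-376 \right)} - 727800} = \frac{1}{\left(-731 - -376\right) - 727800} = \frac{1}{\left(-731 + 376\right) - 727800} = \frac{1}{-355 - 727800} = \frac{1}{-728155} = - \frac{1}{728155}$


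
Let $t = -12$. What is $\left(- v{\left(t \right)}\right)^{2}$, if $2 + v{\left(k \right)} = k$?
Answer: $196$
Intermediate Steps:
$v{\left(k \right)} = -2 + k$
$\left(- v{\left(t \right)}\right)^{2} = \left(- (-2 - 12)\right)^{2} = \left(\left(-1\right) \left(-14\right)\right)^{2} = 14^{2} = 196$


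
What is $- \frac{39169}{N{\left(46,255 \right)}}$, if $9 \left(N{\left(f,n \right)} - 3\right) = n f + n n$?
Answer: $- \frac{117507}{25594} \approx -4.5912$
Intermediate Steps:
$N{\left(f,n \right)} = 3 + \frac{n^{2}}{9} + \frac{f n}{9}$ ($N{\left(f,n \right)} = 3 + \frac{n f + n n}{9} = 3 + \frac{f n + n^{2}}{9} = 3 + \frac{n^{2} + f n}{9} = 3 + \left(\frac{n^{2}}{9} + \frac{f n}{9}\right) = 3 + \frac{n^{2}}{9} + \frac{f n}{9}$)
$- \frac{39169}{N{\left(46,255 \right)}} = - \frac{39169}{3 + \frac{255^{2}}{9} + \frac{1}{9} \cdot 46 \cdot 255} = - \frac{39169}{3 + \frac{1}{9} \cdot 65025 + \frac{3910}{3}} = - \frac{39169}{3 + 7225 + \frac{3910}{3}} = - \frac{39169}{\frac{25594}{3}} = \left(-39169\right) \frac{3}{25594} = - \frac{117507}{25594}$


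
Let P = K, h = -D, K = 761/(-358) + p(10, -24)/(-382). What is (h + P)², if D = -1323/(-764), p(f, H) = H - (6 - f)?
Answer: 270773488881/18702203536 ≈ 14.478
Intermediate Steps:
p(f, H) = -6 + H + f (p(f, H) = H + (-6 + f) = -6 + H + f)
D = 1323/764 (D = -1323*(-1/764) = 1323/764 ≈ 1.7317)
K = -141771/68378 (K = 761/(-358) + (-6 - 24 + 10)/(-382) = 761*(-1/358) - 20*(-1/382) = -761/358 + 10/191 = -141771/68378 ≈ -2.0733)
h = -1323/764 (h = -1*1323/764 = -1323/764 ≈ -1.7317)
P = -141771/68378 ≈ -2.0733
(h + P)² = (-1323/764 - 141771/68378)² = (-520359/136756)² = 270773488881/18702203536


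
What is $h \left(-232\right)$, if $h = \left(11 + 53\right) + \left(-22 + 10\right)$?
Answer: $-12064$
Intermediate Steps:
$h = 52$ ($h = 64 - 12 = 52$)
$h \left(-232\right) = 52 \left(-232\right) = -12064$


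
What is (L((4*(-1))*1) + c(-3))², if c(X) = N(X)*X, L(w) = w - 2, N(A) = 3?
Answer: 225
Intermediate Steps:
L(w) = -2 + w
c(X) = 3*X
(L((4*(-1))*1) + c(-3))² = ((-2 + (4*(-1))*1) + 3*(-3))² = ((-2 - 4*1) - 9)² = ((-2 - 4) - 9)² = (-6 - 9)² = (-15)² = 225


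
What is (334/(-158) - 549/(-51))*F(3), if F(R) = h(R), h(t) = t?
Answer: 34854/1343 ≈ 25.952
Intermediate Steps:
F(R) = R
(334/(-158) - 549/(-51))*F(3) = (334/(-158) - 549/(-51))*3 = (334*(-1/158) - 549*(-1/51))*3 = (-167/79 + 183/17)*3 = (11618/1343)*3 = 34854/1343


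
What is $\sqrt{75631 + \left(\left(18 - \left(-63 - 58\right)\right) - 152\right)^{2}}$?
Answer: $10 \sqrt{758} \approx 275.32$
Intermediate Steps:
$\sqrt{75631 + \left(\left(18 - \left(-63 - 58\right)\right) - 152\right)^{2}} = \sqrt{75631 + \left(\left(18 - -121\right) - 152\right)^{2}} = \sqrt{75631 + \left(\left(18 + 121\right) - 152\right)^{2}} = \sqrt{75631 + \left(139 - 152\right)^{2}} = \sqrt{75631 + \left(-13\right)^{2}} = \sqrt{75631 + 169} = \sqrt{75800} = 10 \sqrt{758}$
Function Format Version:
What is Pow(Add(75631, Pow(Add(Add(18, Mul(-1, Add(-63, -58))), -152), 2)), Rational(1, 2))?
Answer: Mul(10, Pow(758, Rational(1, 2))) ≈ 275.32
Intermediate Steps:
Pow(Add(75631, Pow(Add(Add(18, Mul(-1, Add(-63, -58))), -152), 2)), Rational(1, 2)) = Pow(Add(75631, Pow(Add(Add(18, Mul(-1, -121)), -152), 2)), Rational(1, 2)) = Pow(Add(75631, Pow(Add(Add(18, 121), -152), 2)), Rational(1, 2)) = Pow(Add(75631, Pow(Add(139, -152), 2)), Rational(1, 2)) = Pow(Add(75631, Pow(-13, 2)), Rational(1, 2)) = Pow(Add(75631, 169), Rational(1, 2)) = Pow(75800, Rational(1, 2)) = Mul(10, Pow(758, Rational(1, 2)))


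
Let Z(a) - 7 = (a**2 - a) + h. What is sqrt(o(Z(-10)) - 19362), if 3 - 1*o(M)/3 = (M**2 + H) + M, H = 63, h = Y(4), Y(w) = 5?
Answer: 4*I*sqrt(4035) ≈ 254.09*I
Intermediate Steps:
h = 5
Z(a) = 12 + a**2 - a (Z(a) = 7 + ((a**2 - a) + 5) = 7 + (5 + a**2 - a) = 12 + a**2 - a)
o(M) = -180 - 3*M - 3*M**2 (o(M) = 9 - 3*((M**2 + 63) + M) = 9 - 3*((63 + M**2) + M) = 9 - 3*(63 + M + M**2) = 9 + (-189 - 3*M - 3*M**2) = -180 - 3*M - 3*M**2)
sqrt(o(Z(-10)) - 19362) = sqrt((-180 - 3*(12 + (-10)**2 - 1*(-10)) - 3*(12 + (-10)**2 - 1*(-10))**2) - 19362) = sqrt((-180 - 3*(12 + 100 + 10) - 3*(12 + 100 + 10)**2) - 19362) = sqrt((-180 - 3*122 - 3*122**2) - 19362) = sqrt((-180 - 366 - 3*14884) - 19362) = sqrt((-180 - 366 - 44652) - 19362) = sqrt(-45198 - 19362) = sqrt(-64560) = 4*I*sqrt(4035)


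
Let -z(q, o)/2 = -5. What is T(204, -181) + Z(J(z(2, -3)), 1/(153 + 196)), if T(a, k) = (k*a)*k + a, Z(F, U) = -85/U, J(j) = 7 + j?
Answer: 6653783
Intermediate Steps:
z(q, o) = 10 (z(q, o) = -2*(-5) = 10)
T(a, k) = a + a*k² (T(a, k) = (a*k)*k + a = a*k² + a = a + a*k²)
T(204, -181) + Z(J(z(2, -3)), 1/(153 + 196)) = 204*(1 + (-181)²) - 85/(1/(153 + 196)) = 204*(1 + 32761) - 85/(1/349) = 204*32762 - 85/1/349 = 6683448 - 85*349 = 6683448 - 29665 = 6653783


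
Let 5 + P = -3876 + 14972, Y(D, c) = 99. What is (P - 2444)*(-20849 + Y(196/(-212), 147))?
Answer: -179425250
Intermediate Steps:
P = 11091 (P = -5 + (-3876 + 14972) = -5 + 11096 = 11091)
(P - 2444)*(-20849 + Y(196/(-212), 147)) = (11091 - 2444)*(-20849 + 99) = 8647*(-20750) = -179425250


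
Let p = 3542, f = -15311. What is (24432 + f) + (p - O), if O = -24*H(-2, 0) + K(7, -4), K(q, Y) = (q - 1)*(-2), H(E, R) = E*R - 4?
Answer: 12579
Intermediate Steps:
H(E, R) = -4 + E*R
K(q, Y) = 2 - 2*q (K(q, Y) = (-1 + q)*(-2) = 2 - 2*q)
O = 84 (O = -24*(-4 - 2*0) + (2 - 2*7) = -24*(-4 + 0) + (2 - 14) = -24*(-4) - 12 = 96 - 12 = 84)
(24432 + f) + (p - O) = (24432 - 15311) + (3542 - 1*84) = 9121 + (3542 - 84) = 9121 + 3458 = 12579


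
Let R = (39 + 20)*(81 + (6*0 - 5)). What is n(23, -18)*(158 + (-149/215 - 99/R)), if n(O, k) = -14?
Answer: -1061424553/482030 ≈ -2202.0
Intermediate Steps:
R = 4484 (R = 59*(81 + (0 - 5)) = 59*(81 - 5) = 59*76 = 4484)
n(23, -18)*(158 + (-149/215 - 99/R)) = -14*(158 + (-149/215 - 99/4484)) = -14*(158 - 689401/964060) = -14*151632079/964060 = -1061424553/482030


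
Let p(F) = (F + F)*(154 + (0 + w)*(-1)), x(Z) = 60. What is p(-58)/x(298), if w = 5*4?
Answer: -3886/15 ≈ -259.07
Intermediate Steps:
w = 20
p(F) = 268*F (p(F) = (F + F)*(154 + (0 + 20)*(-1)) = (2*F)*(154 + 20*(-1)) = (2*F)*(154 - 20) = (2*F)*134 = 268*F)
p(-58)/x(298) = (268*(-58))/60 = -15544*1/60 = -3886/15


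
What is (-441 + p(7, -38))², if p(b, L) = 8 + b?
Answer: 181476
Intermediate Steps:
(-441 + p(7, -38))² = (-441 + (8 + 7))² = (-441 + 15)² = (-426)² = 181476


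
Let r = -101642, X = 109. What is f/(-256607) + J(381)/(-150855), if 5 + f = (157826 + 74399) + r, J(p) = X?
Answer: -19726314353/38710448985 ≈ -0.50959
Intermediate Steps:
J(p) = 109
f = 130578 (f = -5 + ((157826 + 74399) - 101642) = -5 + (232225 - 101642) = -5 + 130583 = 130578)
f/(-256607) + J(381)/(-150855) = 130578/(-256607) + 109/(-150855) = 130578*(-1/256607) + 109*(-1/150855) = -130578/256607 - 109/150855 = -19726314353/38710448985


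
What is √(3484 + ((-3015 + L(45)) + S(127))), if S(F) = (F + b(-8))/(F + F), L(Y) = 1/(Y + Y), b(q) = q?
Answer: 34*√1473835/1905 ≈ 21.667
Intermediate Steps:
L(Y) = 1/(2*Y)
S(F) = (-8 + F)/(2*F) (S(F) = (F - 8)/(F + F) = (-8 + F)/((2*F)) = (-8 + F)*(1/(2*F)) = (-8 + F)/(2*F))
√(3484 + ((-3015 + L(45)) + S(127))) = √(3484 + ((-3015 + (½)/45) + (½)*(-8 + 127)/127)) = √(3484 + ((-3015 + (½)*(1/45)) + (½)*(1/127)*119)) = √(3484 + ((-3015 + 1/90) + 119/254)) = √(3484 + (-271349/90 + 119/254)) = √(3484 - 17227984/5715) = √(2683076/5715) = 34*√1473835/1905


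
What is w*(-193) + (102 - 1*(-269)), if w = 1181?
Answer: -227562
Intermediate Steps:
w*(-193) + (102 - 1*(-269)) = 1181*(-193) + (102 - 1*(-269)) = -227933 + (102 + 269) = -227933 + 371 = -227562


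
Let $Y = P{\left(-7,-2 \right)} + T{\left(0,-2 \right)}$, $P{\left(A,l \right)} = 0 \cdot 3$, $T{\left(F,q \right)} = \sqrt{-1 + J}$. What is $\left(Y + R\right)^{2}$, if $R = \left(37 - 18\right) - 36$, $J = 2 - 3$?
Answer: $\left(17 - i \sqrt{2}\right)^{2} \approx 287.0 - 48.083 i$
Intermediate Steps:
$J = -1$ ($J = 2 - 3 = -1$)
$R = -17$ ($R = 19 - 36 = -17$)
$T{\left(F,q \right)} = i \sqrt{2}$ ($T{\left(F,q \right)} = \sqrt{-1 - 1} = \sqrt{-2} = i \sqrt{2}$)
$P{\left(A,l \right)} = 0$
$Y = i \sqrt{2}$ ($Y = 0 + i \sqrt{2} = i \sqrt{2} \approx 1.4142 i$)
$\left(Y + R\right)^{2} = \left(i \sqrt{2} - 17\right)^{2} = \left(-17 + i \sqrt{2}\right)^{2}$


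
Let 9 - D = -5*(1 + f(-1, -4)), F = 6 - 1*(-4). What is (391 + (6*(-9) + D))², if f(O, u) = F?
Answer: 160801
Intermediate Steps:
F = 10 (F = 6 + 4 = 10)
f(O, u) = 10
D = 64 (D = 9 - (-5)*(1 + 10) = 9 - (-5)*11 = 9 - 1*(-55) = 9 + 55 = 64)
(391 + (6*(-9) + D))² = (391 + (6*(-9) + 64))² = (391 + (-54 + 64))² = (391 + 10)² = 401² = 160801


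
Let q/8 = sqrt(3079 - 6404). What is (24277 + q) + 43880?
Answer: 68157 + 40*I*sqrt(133) ≈ 68157.0 + 461.3*I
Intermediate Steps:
q = 40*I*sqrt(133) (q = 8*sqrt(3079 - 6404) = 8*sqrt(-3325) = 8*(5*I*sqrt(133)) = 40*I*sqrt(133) ≈ 461.3*I)
(24277 + q) + 43880 = (24277 + 40*I*sqrt(133)) + 43880 = 68157 + 40*I*sqrt(133)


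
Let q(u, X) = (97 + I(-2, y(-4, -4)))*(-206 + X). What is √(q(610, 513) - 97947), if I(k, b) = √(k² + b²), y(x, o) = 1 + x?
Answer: √(-68168 + 307*√13) ≈ 258.96*I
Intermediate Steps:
I(k, b) = √(b² + k²)
q(u, X) = (-206 + X)*(97 + √13) (q(u, X) = (97 + √((1 - 4)² + (-2)²))*(-206 + X) = (97 + √((-3)² + 4))*(-206 + X) = (97 + √(9 + 4))*(-206 + X) = (97 + √13)*(-206 + X) = (-206 + X)*(97 + √13))
√(q(610, 513) - 97947) = √((-19982 - 206*√13 + 97*513 + 513*√13) - 97947) = √((-19982 - 206*√13 + 49761 + 513*√13) - 97947) = √((29779 + 307*√13) - 97947) = √(-68168 + 307*√13)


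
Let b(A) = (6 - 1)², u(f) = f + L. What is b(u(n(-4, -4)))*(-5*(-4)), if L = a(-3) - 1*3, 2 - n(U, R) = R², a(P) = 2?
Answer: 500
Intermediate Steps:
n(U, R) = 2 - R²
L = -1 (L = 2 - 1*3 = 2 - 3 = -1)
u(f) = -1 + f (u(f) = f - 1 = -1 + f)
b(A) = 25 (b(A) = 5² = 25)
b(u(n(-4, -4)))*(-5*(-4)) = 25*(-5*(-4)) = 25*20 = 500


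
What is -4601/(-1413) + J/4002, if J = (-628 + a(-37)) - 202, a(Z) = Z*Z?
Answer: 6391603/1884942 ≈ 3.3909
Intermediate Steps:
a(Z) = Z²
J = 539 (J = (-628 + (-37)²) - 202 = (-628 + 1369) - 202 = 741 - 202 = 539)
-4601/(-1413) + J/4002 = -4601/(-1413) + 539/4002 = -4601*(-1/1413) + 539*(1/4002) = 4601/1413 + 539/4002 = 6391603/1884942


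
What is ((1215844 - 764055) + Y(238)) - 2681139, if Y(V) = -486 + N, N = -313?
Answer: -2230149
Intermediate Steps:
Y(V) = -799 (Y(V) = -486 - 313 = -799)
((1215844 - 764055) + Y(238)) - 2681139 = ((1215844 - 764055) - 799) - 2681139 = (451789 - 799) - 2681139 = 450990 - 2681139 = -2230149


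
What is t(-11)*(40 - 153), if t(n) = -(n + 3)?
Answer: -904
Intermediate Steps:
t(n) = -3 - n (t(n) = -(3 + n) = -3 - n)
t(-11)*(40 - 153) = (-3 - 1*(-11))*(40 - 153) = (-3 + 11)*(-113) = 8*(-113) = -904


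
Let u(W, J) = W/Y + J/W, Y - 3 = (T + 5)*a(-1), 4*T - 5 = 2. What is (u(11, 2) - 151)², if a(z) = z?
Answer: 643586161/27225 ≈ 23640.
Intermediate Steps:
T = 7/4 (T = 5/4 + (¼)*2 = 5/4 + ½ = 7/4 ≈ 1.7500)
Y = -15/4 (Y = 3 + (7/4 + 5)*(-1) = 3 + (27/4)*(-1) = 3 - 27/4 = -15/4 ≈ -3.7500)
u(W, J) = -4*W/15 + J/W (u(W, J) = W/(-15/4) + J/W = W*(-4/15) + J/W = -4*W/15 + J/W)
(u(11, 2) - 151)² = ((-4/15*11 + 2/11) - 151)² = ((-44/15 + 2*(1/11)) - 151)² = ((-44/15 + 2/11) - 151)² = (-454/165 - 151)² = (-25369/165)² = 643586161/27225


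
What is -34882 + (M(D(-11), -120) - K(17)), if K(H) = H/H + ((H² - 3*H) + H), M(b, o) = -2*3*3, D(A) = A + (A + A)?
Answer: -35156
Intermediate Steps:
D(A) = 3*A (D(A) = A + 2*A = 3*A)
M(b, o) = -18 (M(b, o) = -6*3 = -18)
K(H) = 1 + H² - 2*H (K(H) = 1 + (H² - 2*H) = 1 + H² - 2*H)
-34882 + (M(D(-11), -120) - K(17)) = -34882 + (-18 - (1 + 17² - 2*17)) = -34882 + (-18 - (1 + 289 - 34)) = -34882 + (-18 - 1*256) = -34882 + (-18 - 256) = -34882 - 274 = -35156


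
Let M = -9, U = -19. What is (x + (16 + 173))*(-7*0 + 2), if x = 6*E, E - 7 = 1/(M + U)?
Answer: 3231/7 ≈ 461.57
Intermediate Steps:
E = 195/28 (E = 7 + 1/(-9 - 19) = 7 + 1/(-28) = 7 - 1/28 = 195/28 ≈ 6.9643)
x = 585/14 (x = 6*(195/28) = 585/14 ≈ 41.786)
(x + (16 + 173))*(-7*0 + 2) = (585/14 + (16 + 173))*(-7*0 + 2) = (585/14 + 189)*(0 + 2) = (3231/14)*2 = 3231/7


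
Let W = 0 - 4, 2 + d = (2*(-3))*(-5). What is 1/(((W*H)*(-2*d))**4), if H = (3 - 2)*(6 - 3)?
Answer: 1/203928109056 ≈ 4.9037e-12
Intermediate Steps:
H = 3 (H = 1*3 = 3)
d = 28 (d = -2 + (2*(-3))*(-5) = -2 - 6*(-5) = -2 + 30 = 28)
W = -4
1/(((W*H)*(-2*d))**4) = 1/(((-4*3)*(-2*28))**4) = 1/((-12*(-56))**4) = 1/(672**4) = 1/203928109056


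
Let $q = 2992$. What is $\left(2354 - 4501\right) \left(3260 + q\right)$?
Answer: $-13423044$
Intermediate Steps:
$\left(2354 - 4501\right) \left(3260 + q\right) = \left(2354 - 4501\right) \left(3260 + 2992\right) = \left(-2147\right) 6252 = -13423044$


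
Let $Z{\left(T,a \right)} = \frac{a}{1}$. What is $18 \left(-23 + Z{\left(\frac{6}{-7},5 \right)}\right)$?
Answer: $-324$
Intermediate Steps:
$Z{\left(T,a \right)} = a$ ($Z{\left(T,a \right)} = a 1 = a$)
$18 \left(-23 + Z{\left(\frac{6}{-7},5 \right)}\right) = 18 \left(-23 + 5\right) = 18 \left(-18\right) = -324$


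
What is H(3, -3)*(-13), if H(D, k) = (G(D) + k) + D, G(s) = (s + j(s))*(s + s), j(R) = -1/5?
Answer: -1092/5 ≈ -218.40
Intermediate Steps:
j(R) = -1/5 (j(R) = -1*1/5 = -1/5)
G(s) = 2*s*(-1/5 + s) (G(s) = (s - 1/5)*(s + s) = (-1/5 + s)*(2*s) = 2*s*(-1/5 + s))
H(D, k) = D + k + 2*D*(-1 + 5*D)/5 (H(D, k) = (2*D*(-1 + 5*D)/5 + k) + D = (k + 2*D*(-1 + 5*D)/5) + D = D + k + 2*D*(-1 + 5*D)/5)
H(3, -3)*(-13) = (-3 + 2*3**2 + (3/5)*3)*(-13) = (-3 + 2*9 + 9/5)*(-13) = (-3 + 18 + 9/5)*(-13) = (84/5)*(-13) = -1092/5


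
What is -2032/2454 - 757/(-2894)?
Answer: -2011465/3550938 ≈ -0.56646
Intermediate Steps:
-2032/2454 - 757/(-2894) = -2032*1/2454 - 757*(-1/2894) = -1016/1227 + 757/2894 = -2011465/3550938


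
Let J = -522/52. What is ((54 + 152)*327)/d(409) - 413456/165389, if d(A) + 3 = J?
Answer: -96601480284/18688957 ≈ -5168.9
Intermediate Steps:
J = -261/26 (J = -522*1/52 = -261/26 ≈ -10.038)
d(A) = -339/26 (d(A) = -3 - 261/26 = -339/26)
((54 + 152)*327)/d(409) - 413456/165389 = ((54 + 152)*327)/(-339/26) - 413456/165389 = (206*327)*(-26/339) - 413456*1/165389 = 67362*(-26/339) - 413456/165389 = -583804/113 - 413456/165389 = -96601480284/18688957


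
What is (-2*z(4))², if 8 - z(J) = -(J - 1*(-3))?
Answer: 900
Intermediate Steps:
z(J) = 11 + J (z(J) = 8 - (-1)*(J - 1*(-3)) = 8 - (-1)*(J + 3) = 8 - (-1)*(3 + J) = 8 - (-3 - J) = 8 + (3 + J) = 11 + J)
(-2*z(4))² = (-2*(11 + 4))² = (-2*15)² = (-30)² = 900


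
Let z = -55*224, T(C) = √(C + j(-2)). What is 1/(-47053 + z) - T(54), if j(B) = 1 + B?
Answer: -1/59373 - √53 ≈ -7.2801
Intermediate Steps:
T(C) = √(-1 + C) (T(C) = √(C + (1 - 2)) = √(C - 1) = √(-1 + C))
z = -12320
1/(-47053 + z) - T(54) = 1/(-47053 - 12320) - √(-1 + 54) = 1/(-59373) - √53 = -1/59373 - √53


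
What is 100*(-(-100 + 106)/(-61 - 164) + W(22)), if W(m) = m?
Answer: 6608/3 ≈ 2202.7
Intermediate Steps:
100*(-(-100 + 106)/(-61 - 164) + W(22)) = 100*(-(-100 + 106)/(-61 - 164) + 22) = 100*(-6/(-225) + 22) = 100*(-6*(-1)/225 + 22) = 100*(-1*(-2/75) + 22) = 100*(2/75 + 22) = 100*(1652/75) = 6608/3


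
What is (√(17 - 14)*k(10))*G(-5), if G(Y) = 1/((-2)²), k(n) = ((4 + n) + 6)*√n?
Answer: 5*√30 ≈ 27.386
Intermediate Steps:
k(n) = √n*(10 + n) (k(n) = (10 + n)*√n = √n*(10 + n))
G(Y) = ¼ (G(Y) = 1/4 = ¼)
(√(17 - 14)*k(10))*G(-5) = (√(17 - 14)*(√10*(10 + 10)))*(¼) = (√3*(√10*20))*(¼) = (√3*(20*√10))*(¼) = (20*√30)*(¼) = 5*√30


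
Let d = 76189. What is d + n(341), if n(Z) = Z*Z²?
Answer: 39728010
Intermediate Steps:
n(Z) = Z³
d + n(341) = 76189 + 341³ = 76189 + 39651821 = 39728010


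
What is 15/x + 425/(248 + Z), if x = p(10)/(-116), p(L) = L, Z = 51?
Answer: -51601/299 ≈ -172.58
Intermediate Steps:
x = -5/58 (x = 10/(-116) = 10*(-1/116) = -5/58 ≈ -0.086207)
15/x + 425/(248 + Z) = 15/(-5/58) + 425/(248 + 51) = 15*(-58/5) + 425/299 = -174 + 425*(1/299) = -174 + 425/299 = -51601/299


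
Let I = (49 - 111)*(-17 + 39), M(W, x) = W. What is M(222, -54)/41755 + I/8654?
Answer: -27516316/180673885 ≈ -0.15230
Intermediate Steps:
I = -1364 (I = -62*22 = -1364)
M(222, -54)/41755 + I/8654 = 222/41755 - 1364/8654 = 222*(1/41755) - 1364*1/8654 = 222/41755 - 682/4327 = -27516316/180673885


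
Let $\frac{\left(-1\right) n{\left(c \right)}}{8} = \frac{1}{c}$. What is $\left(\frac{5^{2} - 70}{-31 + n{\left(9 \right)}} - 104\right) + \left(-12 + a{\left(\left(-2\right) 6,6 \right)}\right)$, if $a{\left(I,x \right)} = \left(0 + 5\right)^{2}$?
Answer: $- \frac{25712}{287} \approx -89.589$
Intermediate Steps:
$a{\left(I,x \right)} = 25$ ($a{\left(I,x \right)} = 5^{2} = 25$)
$n{\left(c \right)} = - \frac{8}{c}$
$\left(\frac{5^{2} - 70}{-31 + n{\left(9 \right)}} - 104\right) + \left(-12 + a{\left(\left(-2\right) 6,6 \right)}\right) = \left(\frac{5^{2} - 70}{-31 - \frac{8}{9}} - 104\right) + \left(-12 + 25\right) = \left(\frac{25 - 70}{-31 - \frac{8}{9}} - 104\right) + 13 = \left(- \frac{45}{-31 - \frac{8}{9}} - 104\right) + 13 = \left(- \frac{45}{- \frac{287}{9}} - 104\right) + 13 = \left(\left(-45\right) \left(- \frac{9}{287}\right) - 104\right) + 13 = \left(\frac{405}{287} - 104\right) + 13 = - \frac{29443}{287} + 13 = - \frac{25712}{287}$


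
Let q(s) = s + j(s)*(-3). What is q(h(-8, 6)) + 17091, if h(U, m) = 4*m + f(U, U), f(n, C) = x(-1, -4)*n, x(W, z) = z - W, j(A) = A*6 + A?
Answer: 16131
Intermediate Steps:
j(A) = 7*A (j(A) = 6*A + A = 7*A)
f(n, C) = -3*n (f(n, C) = (-4 - 1*(-1))*n = (-4 + 1)*n = -3*n)
h(U, m) = -3*U + 4*m (h(U, m) = 4*m - 3*U = -3*U + 4*m)
q(s) = -20*s (q(s) = s + (7*s)*(-3) = s - 21*s = -20*s)
q(h(-8, 6)) + 17091 = -20*(-3*(-8) + 4*6) + 17091 = -20*(24 + 24) + 17091 = -20*48 + 17091 = -960 + 17091 = 16131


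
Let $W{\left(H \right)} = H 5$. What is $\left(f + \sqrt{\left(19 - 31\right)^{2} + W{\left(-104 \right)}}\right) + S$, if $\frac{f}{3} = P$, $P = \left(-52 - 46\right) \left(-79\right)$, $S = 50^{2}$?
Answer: $25726 + 2 i \sqrt{94} \approx 25726.0 + 19.391 i$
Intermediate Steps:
$W{\left(H \right)} = 5 H$
$S = 2500$
$P = 7742$ ($P = \left(-98\right) \left(-79\right) = 7742$)
$f = 23226$ ($f = 3 \cdot 7742 = 23226$)
$\left(f + \sqrt{\left(19 - 31\right)^{2} + W{\left(-104 \right)}}\right) + S = \left(23226 + \sqrt{\left(19 - 31\right)^{2} + 5 \left(-104\right)}\right) + 2500 = \left(23226 + \sqrt{\left(-12\right)^{2} - 520}\right) + 2500 = \left(23226 + \sqrt{144 - 520}\right) + 2500 = \left(23226 + \sqrt{-376}\right) + 2500 = \left(23226 + 2 i \sqrt{94}\right) + 2500 = 25726 + 2 i \sqrt{94}$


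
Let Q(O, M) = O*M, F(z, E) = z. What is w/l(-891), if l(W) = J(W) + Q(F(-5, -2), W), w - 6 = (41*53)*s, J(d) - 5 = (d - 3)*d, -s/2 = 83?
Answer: -180356/400507 ≈ -0.45032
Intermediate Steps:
s = -166 (s = -2*83 = -166)
J(d) = 5 + d*(-3 + d) (J(d) = 5 + (d - 3)*d = 5 + (-3 + d)*d = 5 + d*(-3 + d))
Q(O, M) = M*O
w = -360712 (w = 6 + (41*53)*(-166) = 6 + 2173*(-166) = 6 - 360718 = -360712)
l(W) = 5 + W² - 8*W (l(W) = (5 + W² - 3*W) + W*(-5) = (5 + W² - 3*W) - 5*W = 5 + W² - 8*W)
w/l(-891) = -360712/(5 + (-891)² - 8*(-891)) = -360712/(5 + 793881 + 7128) = -360712/801014 = -360712*1/801014 = -180356/400507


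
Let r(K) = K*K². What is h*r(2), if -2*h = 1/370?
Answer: -2/185 ≈ -0.010811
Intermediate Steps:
h = -1/740 (h = -½/370 = -½*1/370 = -1/740 ≈ -0.0013514)
r(K) = K³
h*r(2) = -1/740*2³ = -1/740*8 = -2/185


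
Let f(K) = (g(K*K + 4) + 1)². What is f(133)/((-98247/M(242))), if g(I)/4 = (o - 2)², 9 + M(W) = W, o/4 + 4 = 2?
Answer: -37466633/98247 ≈ -381.35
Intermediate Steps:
o = -8 (o = -16 + 4*2 = -16 + 8 = -8)
M(W) = -9 + W
g(I) = 400 (g(I) = 4*(-8 - 2)² = 4*(-10)² = 4*100 = 400)
f(K) = 160801 (f(K) = (400 + 1)² = 401² = 160801)
f(133)/((-98247/M(242))) = 160801/((-98247/(-9 + 242))) = 160801/((-98247/233)) = 160801/((-98247*1/233)) = 160801/(-98247/233) = 160801*(-233/98247) = -37466633/98247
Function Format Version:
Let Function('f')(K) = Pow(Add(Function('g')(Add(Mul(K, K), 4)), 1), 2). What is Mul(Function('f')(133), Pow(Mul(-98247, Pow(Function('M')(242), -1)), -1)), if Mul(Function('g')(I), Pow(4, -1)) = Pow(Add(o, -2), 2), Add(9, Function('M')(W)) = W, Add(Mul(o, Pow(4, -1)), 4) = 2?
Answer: Rational(-37466633, 98247) ≈ -381.35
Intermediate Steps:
o = -8 (o = Add(-16, Mul(4, 2)) = Add(-16, 8) = -8)
Function('M')(W) = Add(-9, W)
Function('g')(I) = 400 (Function('g')(I) = Mul(4, Pow(Add(-8, -2), 2)) = Mul(4, Pow(-10, 2)) = Mul(4, 100) = 400)
Function('f')(K) = 160801 (Function('f')(K) = Pow(Add(400, 1), 2) = Pow(401, 2) = 160801)
Mul(Function('f')(133), Pow(Mul(-98247, Pow(Function('M')(242), -1)), -1)) = Mul(160801, Pow(Mul(-98247, Pow(Add(-9, 242), -1)), -1)) = Mul(160801, Pow(Mul(-98247, Pow(233, -1)), -1)) = Mul(160801, Pow(Mul(-98247, Rational(1, 233)), -1)) = Mul(160801, Pow(Rational(-98247, 233), -1)) = Mul(160801, Rational(-233, 98247)) = Rational(-37466633, 98247)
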